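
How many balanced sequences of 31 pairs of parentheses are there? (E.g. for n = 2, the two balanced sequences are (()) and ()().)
C_31 = 14544636039226909

These balanced parentheses are counted by the Catalan number C_n = (1/(n + 1)) · C(2n, n). For n = 31: C_31 = (1/32) · C(62, 31) = 465428353255261088/32 = 14544636039226909.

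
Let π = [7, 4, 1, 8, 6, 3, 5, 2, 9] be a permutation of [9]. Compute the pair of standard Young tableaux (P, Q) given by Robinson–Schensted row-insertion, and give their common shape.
P = [1, 2, 5, 9] / [3, 6] / [4, 8] / [7];  Q = [1, 4, 7, 9] / [2, 5] / [3, 6] / [8];  common shape = (4, 2, 2, 1)

Row-insert the values π_1, π_2, … into P one at a time, bumping the leftmost entry strictly greater than the inserted value down to the next row. The recording tableau Q records, in position (i, j), the step at which that cell was added to P.
  Insert 7 (step 1): P = [7];  Q = [1]
  Insert 4 (step 2): P = [4] / [7];  Q = [1] / [2]
  Insert 1 (step 3): P = [1] / [4] / [7];  Q = [1] / [2] / [3]
  Insert 8 (step 4): P = [1, 8] / [4] / [7];  Q = [1, 4] / [2] / [3]
  Insert 6 (step 5): P = [1, 6] / [4, 8] / [7];  Q = [1, 4] / [2, 5] / [3]
  Insert 3 (step 6): P = [1, 3] / [4, 6] / [7, 8];  Q = [1, 4] / [2, 5] / [3, 6]
  Insert 5 (step 7): P = [1, 3, 5] / [4, 6] / [7, 8];  Q = [1, 4, 7] / [2, 5] / [3, 6]
  Insert 2 (step 8): P = [1, 2, 5] / [3, 6] / [4, 8] / [7];  Q = [1, 4, 7] / [2, 5] / [3, 6] / [8]
  Insert 9 (step 9): P = [1, 2, 5, 9] / [3, 6] / [4, 8] / [7];  Q = [1, 4, 7, 9] / [2, 5] / [3, 6] / [8]
Final shape: (4, 2, 2, 1).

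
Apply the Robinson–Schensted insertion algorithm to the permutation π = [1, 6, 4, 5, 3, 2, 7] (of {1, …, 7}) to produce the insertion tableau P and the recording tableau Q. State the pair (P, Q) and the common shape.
P = [1, 2, 5, 7] / [3] / [4] / [6];  Q = [1, 2, 4, 7] / [3] / [5] / [6];  common shape = (4, 1, 1, 1)

Row-insert the values π_1, π_2, … into P one at a time, bumping the leftmost entry strictly greater than the inserted value down to the next row. The recording tableau Q records, in position (i, j), the step at which that cell was added to P.
  Insert 1 (step 1): P = [1];  Q = [1]
  Insert 6 (step 2): P = [1, 6];  Q = [1, 2]
  Insert 4 (step 3): P = [1, 4] / [6];  Q = [1, 2] / [3]
  Insert 5 (step 4): P = [1, 4, 5] / [6];  Q = [1, 2, 4] / [3]
  Insert 3 (step 5): P = [1, 3, 5] / [4] / [6];  Q = [1, 2, 4] / [3] / [5]
  Insert 2 (step 6): P = [1, 2, 5] / [3] / [4] / [6];  Q = [1, 2, 4] / [3] / [5] / [6]
  Insert 7 (step 7): P = [1, 2, 5, 7] / [3] / [4] / [6];  Q = [1, 2, 4, 7] / [3] / [5] / [6]
Final shape: (4, 1, 1, 1).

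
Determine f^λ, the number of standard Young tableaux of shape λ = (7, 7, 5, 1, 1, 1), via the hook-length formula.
# SYT of shape (7, 7, 5, 1, 1, 1) = 436486050

Hook-length formula: f^λ = n! / Π hook(c), product over all cells c of the Young diagram. For λ = (7, 7, 5, 1, 1, 1), n = 22 boxes. Hook lengths by row (left-to-right, top-to-bottom): [12, 8, 7, 6, 5, 3, 2]; [11, 7, 6, 5, 4, 2, 1]; [8, 4, 3, 2, 1]; [3]; [2]; [1]. Product of hooks = 2575112601600. So f^λ = 22! / 2575112601600 = 1124000727777607680000 / 2575112601600 = 436486050.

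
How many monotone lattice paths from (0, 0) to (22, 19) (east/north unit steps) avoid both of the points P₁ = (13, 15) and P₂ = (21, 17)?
Number of paths = 136602787260

Inclusion–exclusion. Total paths: C(41, 22) = 244662670200. Through P₁: C(28, 13)·C(13, 9) = 26771144400. Through P₂: C(38, 21)·C(3, 1) = 86343430140. Since P₁ is strictly southwest of P₂, a monotone path through both must visit P₁ then P₂; paths through both = C(28, 13)·C(10, 8)·C(3, 1) = 5054691600. Avoid both = 244662670200 − 26771144400 − 86343430140 + 5054691600 = 136602787260.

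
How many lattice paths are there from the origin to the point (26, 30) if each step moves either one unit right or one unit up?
Number of paths = 6646448384109072

A monotone lattice path from (0, 0) to (26, 30) consists of 26 east steps and 30 north steps in some order, so it is determined by which 26 of the 56 steps are east. The count is C(56, 26) = 6646448384109072.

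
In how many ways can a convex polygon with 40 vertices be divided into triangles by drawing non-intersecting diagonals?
C_38 = 176733862787006701400

These polygon triangulations are counted by the Catalan number C_n = (1/(n + 1)) · C(2n, n). For n = 38: C_38 = (1/39) · C(76, 38) = 6892620648693261354600/39 = 176733862787006701400.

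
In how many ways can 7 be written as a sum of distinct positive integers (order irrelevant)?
q(7) = 5

List partitions of 7 into distinct parts: 7, 6+1, 5+2, 4+3, 4+2+1. There are q(7) = 5. (Euler: this equals the number of odd-part partitions of 7.)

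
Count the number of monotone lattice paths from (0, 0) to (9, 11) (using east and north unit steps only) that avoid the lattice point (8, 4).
Number of paths = 164000

Total paths from (0, 0) to (9, 11): C(20, 9) = 167960. Paths through (8, 4): (paths (0, 0) → (8, 4)) × (paths (8, 4) → (9, 11)) = C(12, 8) · C(8, 1) = 495 · 8 = 3960. Avoidance count = 167960 − 3960 = 164000.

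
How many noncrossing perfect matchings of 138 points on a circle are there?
C_69 = 337485502510215975556783793455058624700

These noncrossing handshakes are counted by the Catalan number C_n = (1/(n + 1)) · C(2n, n). For n = 69: C_69 = (1/70) · C(138, 69) = 23623985175715118288974865541854103729000/70 = 337485502510215975556783793455058624700.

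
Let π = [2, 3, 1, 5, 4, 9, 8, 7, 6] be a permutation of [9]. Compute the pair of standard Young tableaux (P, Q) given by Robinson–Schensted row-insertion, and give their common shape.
P = [1, 3, 4, 6] / [2, 5, 7] / [8] / [9];  Q = [1, 2, 4, 6] / [3, 5, 7] / [8] / [9];  common shape = (4, 3, 1, 1)

Row-insert the values π_1, π_2, … into P one at a time, bumping the leftmost entry strictly greater than the inserted value down to the next row. The recording tableau Q records, in position (i, j), the step at which that cell was added to P.
  Insert 2 (step 1): P = [2];  Q = [1]
  Insert 3 (step 2): P = [2, 3];  Q = [1, 2]
  Insert 1 (step 3): P = [1, 3] / [2];  Q = [1, 2] / [3]
  Insert 5 (step 4): P = [1, 3, 5] / [2];  Q = [1, 2, 4] / [3]
  Insert 4 (step 5): P = [1, 3, 4] / [2, 5];  Q = [1, 2, 4] / [3, 5]
  Insert 9 (step 6): P = [1, 3, 4, 9] / [2, 5];  Q = [1, 2, 4, 6] / [3, 5]
  Insert 8 (step 7): P = [1, 3, 4, 8] / [2, 5, 9];  Q = [1, 2, 4, 6] / [3, 5, 7]
  Insert 7 (step 8): P = [1, 3, 4, 7] / [2, 5, 8] / [9];  Q = [1, 2, 4, 6] / [3, 5, 7] / [8]
  Insert 6 (step 9): P = [1, 3, 4, 6] / [2, 5, 7] / [8] / [9];  Q = [1, 2, 4, 6] / [3, 5, 7] / [8] / [9]
Final shape: (4, 3, 1, 1).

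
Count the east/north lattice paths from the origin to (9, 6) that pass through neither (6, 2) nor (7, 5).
Number of paths = 1985

Inclusion–exclusion. Total paths: C(15, 9) = 5005. Through P₁: C(8, 6)·C(7, 3) = 980. Through P₂: C(12, 7)·C(3, 2) = 2376. Since P₁ is strictly southwest of P₂, a monotone path through both must visit P₁ then P₂; paths through both = C(8, 6)·C(4, 1)·C(3, 2) = 336. Avoid both = 5005 − 980 − 2376 + 336 = 1985.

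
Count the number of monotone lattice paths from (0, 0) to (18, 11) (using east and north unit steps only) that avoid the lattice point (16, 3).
Number of paths = 34553685

Total paths from (0, 0) to (18, 11): C(29, 18) = 34597290. Paths through (16, 3): (paths (0, 0) → (16, 3)) × (paths (16, 3) → (18, 11)) = C(19, 16) · C(10, 2) = 969 · 45 = 43605. Avoidance count = 34597290 − 43605 = 34553685.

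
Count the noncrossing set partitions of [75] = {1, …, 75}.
C_75 = 1221395654430378811828760722007962130791020

These noncrossing partitions are counted by the Catalan number C_n = (1/(n + 1)) · C(2n, n). For n = 75: C_75 = (1/76) · C(150, 75) = 92826069736708789698985814872605121940117520/76 = 1221395654430378811828760722007962130791020.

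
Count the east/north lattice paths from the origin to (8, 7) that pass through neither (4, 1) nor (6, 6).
Number of paths = 2928

Inclusion–exclusion. Total paths: C(15, 8) = 6435. Through P₁: C(5, 4)·C(10, 4) = 1050. Through P₂: C(12, 6)·C(3, 2) = 2772. Since P₁ is strictly southwest of P₂, a monotone path through both must visit P₁ then P₂; paths through both = C(5, 4)·C(7, 2)·C(3, 2) = 315. Avoid both = 6435 − 1050 − 2772 + 315 = 2928.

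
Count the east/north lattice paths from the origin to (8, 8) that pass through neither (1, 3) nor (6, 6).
Number of paths = 5502

Inclusion–exclusion. Total paths: C(16, 8) = 12870. Through P₁: C(4, 1)·C(12, 7) = 3168. Through P₂: C(12, 6)·C(4, 2) = 5544. Since P₁ is strictly southwest of P₂, a monotone path through both must visit P₁ then P₂; paths through both = C(4, 1)·C(8, 5)·C(4, 2) = 1344. Avoid both = 12870 − 3168 − 5544 + 1344 = 5502.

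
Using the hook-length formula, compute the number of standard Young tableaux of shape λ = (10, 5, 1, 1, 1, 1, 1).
# SYT of shape (10, 5, 1, 1, 1, 1, 1) = 8729721

Hook-length formula: f^λ = n! / Π hook(c), product over all cells c of the Young diagram. For λ = (10, 5, 1, 1, 1, 1, 1), n = 20 boxes. Hook lengths by row (left-to-right, top-to-bottom): [16, 10, 9, 8, 7, 5, 4, 3, 2, 1]; [10, 4, 3, 2, 1]; [5]; [4]; [3]; [2]; [1]. Product of hooks = 278691840000. So f^λ = 20! / 278691840000 = 2432902008176640000 / 278691840000 = 8729721.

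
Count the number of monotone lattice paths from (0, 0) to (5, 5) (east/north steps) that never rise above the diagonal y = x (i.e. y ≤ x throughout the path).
Number of paths = 42

By the reflection principle (André's argument), the number of monotone paths to (5, 5) with n ≤ m that never go above y = x is C(10, 5) − C(10, 6) = 252 − 210 = 42.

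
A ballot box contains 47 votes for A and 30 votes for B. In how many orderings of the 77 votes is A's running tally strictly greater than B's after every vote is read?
Strict-lead orderings = 467247097302829938080

Total orderings of the 77 votes with 47 for A: C(77, 47) = 2116354499548112072480. By the Bertrand ballot formula (Cycle Lemma / reflection principle), the number of orderings in which A is strictly ahead of B throughout is (p − q)/(p + q) · C(p + q, p) = (47 − 30)/(47 + 30) · 2116354499548112072480 = 467247097302829938080.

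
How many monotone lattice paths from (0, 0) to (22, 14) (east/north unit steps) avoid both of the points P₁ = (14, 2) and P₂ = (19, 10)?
Number of paths = 3085535850

Inclusion–exclusion. Total paths: C(36, 22) = 3796297200. Through P₁: C(16, 14)·C(20, 8) = 15116400. Through P₂: C(29, 19)·C(7, 3) = 701050350. Since P₁ is strictly southwest of P₂, a monotone path through both must visit P₁ then P₂; paths through both = C(16, 14)·C(13, 5)·C(7, 3) = 5405400. Avoid both = 3796297200 − 15116400 − 701050350 + 5405400 = 3085535850.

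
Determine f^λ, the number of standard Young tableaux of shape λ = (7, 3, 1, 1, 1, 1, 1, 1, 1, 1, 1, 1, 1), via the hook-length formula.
# SYT of shape (7, 3, 1, 1, 1, 1, 1, 1, 1, 1, 1, 1, 1) = 2386800

Hook-length formula: f^λ = n! / Π hook(c), product over all cells c of the Young diagram. For λ = (7, 3, 1, 1, 1, 1, 1, 1, 1, 1, 1, 1, 1), n = 21 boxes. Hook lengths by row (left-to-right, top-to-bottom): [19, 7, 6, 4, 3, 2, 1]; [14, 2, 1]; [11]; [10]; [9]; [8]; [7]; [6]; [5]; [4]; [3]; [2]; [1]. Product of hooks = 21405623500800. So f^λ = 21! / 21405623500800 = 51090942171709440000 / 21405623500800 = 2386800.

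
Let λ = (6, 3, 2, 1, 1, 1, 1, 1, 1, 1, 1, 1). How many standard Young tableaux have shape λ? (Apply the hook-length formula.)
# SYT of shape (6, 3, 2, 1, 1, 1, 1, 1, 1, 1, 1, 1) = 4377600

Hook-length formula: f^λ = n! / Π hook(c), product over all cells c of the Young diagram. For λ = (6, 3, 2, 1, 1, 1, 1, 1, 1, 1, 1, 1), n = 20 boxes. Hook lengths by row (left-to-right, top-to-bottom): [17, 7, 5, 3, 2, 1]; [13, 3, 1]; [11, 1]; [9]; [8]; [7]; [6]; [5]; [4]; [3]; [2]; [1]. Product of hooks = 555761606400. So f^λ = 20! / 555761606400 = 2432902008176640000 / 555761606400 = 4377600.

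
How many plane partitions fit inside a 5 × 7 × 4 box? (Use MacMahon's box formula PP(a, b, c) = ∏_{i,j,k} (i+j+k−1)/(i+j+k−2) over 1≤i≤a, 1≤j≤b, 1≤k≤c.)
PP(5, 7, 4) = 868489479

Evaluate the triple product over i = 1..5, j = 1..7, k = 1..4. The factors are (2/1) · (3/2) · (4/3) · (5/4) · (3/2) · (4/3) · (5/4) · (6/5) · … (140 factors total). The numerators and denominators telescope so the product is an integer; carrying out the multiplication exactly gives PP(5, 7, 4) = 868489479.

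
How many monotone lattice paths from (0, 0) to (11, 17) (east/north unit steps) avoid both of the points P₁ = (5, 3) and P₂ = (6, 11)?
Number of paths = 13818756

Inclusion–exclusion. Total paths: C(28, 11) = 21474180. Through P₁: C(8, 5)·C(20, 6) = 2170560. Through P₂: C(17, 6)·C(11, 5) = 5717712. Since P₁ is strictly southwest of P₂, a monotone path through both must visit P₁ then P₂; paths through both = C(8, 5)·C(9, 1)·C(11, 5) = 232848. Avoid both = 21474180 − 2170560 − 5717712 + 232848 = 13818756.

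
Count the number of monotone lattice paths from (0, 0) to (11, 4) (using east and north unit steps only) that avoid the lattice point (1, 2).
Number of paths = 1167

Total paths from (0, 0) to (11, 4): C(15, 11) = 1365. Paths through (1, 2): (paths (0, 0) → (1, 2)) × (paths (1, 2) → (11, 4)) = C(3, 1) · C(12, 10) = 3 · 66 = 198. Avoidance count = 1365 − 198 = 1167.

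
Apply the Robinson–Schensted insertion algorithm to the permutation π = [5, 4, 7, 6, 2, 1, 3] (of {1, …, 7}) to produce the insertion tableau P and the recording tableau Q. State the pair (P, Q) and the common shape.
P = [1, 3] / [2, 6] / [4, 7] / [5];  Q = [1, 3] / [2, 4] / [5, 7] / [6];  common shape = (2, 2, 2, 1)

Row-insert the values π_1, π_2, … into P one at a time, bumping the leftmost entry strictly greater than the inserted value down to the next row. The recording tableau Q records, in position (i, j), the step at which that cell was added to P.
  Insert 5 (step 1): P = [5];  Q = [1]
  Insert 4 (step 2): P = [4] / [5];  Q = [1] / [2]
  Insert 7 (step 3): P = [4, 7] / [5];  Q = [1, 3] / [2]
  Insert 6 (step 4): P = [4, 6] / [5, 7];  Q = [1, 3] / [2, 4]
  Insert 2 (step 5): P = [2, 6] / [4, 7] / [5];  Q = [1, 3] / [2, 4] / [5]
  Insert 1 (step 6): P = [1, 6] / [2, 7] / [4] / [5];  Q = [1, 3] / [2, 4] / [5] / [6]
  Insert 3 (step 7): P = [1, 3] / [2, 6] / [4, 7] / [5];  Q = [1, 3] / [2, 4] / [5, 7] / [6]
Final shape: (2, 2, 2, 1).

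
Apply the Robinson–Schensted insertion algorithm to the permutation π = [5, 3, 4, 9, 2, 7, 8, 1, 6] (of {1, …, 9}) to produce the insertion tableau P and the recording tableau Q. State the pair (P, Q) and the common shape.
P = [1, 4, 6, 8] / [2, 7] / [3, 9] / [5];  Q = [1, 3, 4, 7] / [2, 6] / [5, 9] / [8];  common shape = (4, 2, 2, 1)

Row-insert the values π_1, π_2, … into P one at a time, bumping the leftmost entry strictly greater than the inserted value down to the next row. The recording tableau Q records, in position (i, j), the step at which that cell was added to P.
  Insert 5 (step 1): P = [5];  Q = [1]
  Insert 3 (step 2): P = [3] / [5];  Q = [1] / [2]
  Insert 4 (step 3): P = [3, 4] / [5];  Q = [1, 3] / [2]
  Insert 9 (step 4): P = [3, 4, 9] / [5];  Q = [1, 3, 4] / [2]
  Insert 2 (step 5): P = [2, 4, 9] / [3] / [5];  Q = [1, 3, 4] / [2] / [5]
  Insert 7 (step 6): P = [2, 4, 7] / [3, 9] / [5];  Q = [1, 3, 4] / [2, 6] / [5]
  Insert 8 (step 7): P = [2, 4, 7, 8] / [3, 9] / [5];  Q = [1, 3, 4, 7] / [2, 6] / [5]
  Insert 1 (step 8): P = [1, 4, 7, 8] / [2, 9] / [3] / [5];  Q = [1, 3, 4, 7] / [2, 6] / [5] / [8]
  Insert 6 (step 9): P = [1, 4, 6, 8] / [2, 7] / [3, 9] / [5];  Q = [1, 3, 4, 7] / [2, 6] / [5, 9] / [8]
Final shape: (4, 2, 2, 1).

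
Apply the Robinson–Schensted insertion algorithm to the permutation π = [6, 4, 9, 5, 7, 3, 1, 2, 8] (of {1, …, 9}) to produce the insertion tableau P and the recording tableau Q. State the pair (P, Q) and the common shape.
P = [1, 2, 7, 8] / [3, 5] / [4, 9] / [6];  Q = [1, 3, 5, 9] / [2, 4] / [6, 8] / [7];  common shape = (4, 2, 2, 1)

Row-insert the values π_1, π_2, … into P one at a time, bumping the leftmost entry strictly greater than the inserted value down to the next row. The recording tableau Q records, in position (i, j), the step at which that cell was added to P.
  Insert 6 (step 1): P = [6];  Q = [1]
  Insert 4 (step 2): P = [4] / [6];  Q = [1] / [2]
  Insert 9 (step 3): P = [4, 9] / [6];  Q = [1, 3] / [2]
  Insert 5 (step 4): P = [4, 5] / [6, 9];  Q = [1, 3] / [2, 4]
  Insert 7 (step 5): P = [4, 5, 7] / [6, 9];  Q = [1, 3, 5] / [2, 4]
  Insert 3 (step 6): P = [3, 5, 7] / [4, 9] / [6];  Q = [1, 3, 5] / [2, 4] / [6]
  Insert 1 (step 7): P = [1, 5, 7] / [3, 9] / [4] / [6];  Q = [1, 3, 5] / [2, 4] / [6] / [7]
  Insert 2 (step 8): P = [1, 2, 7] / [3, 5] / [4, 9] / [6];  Q = [1, 3, 5] / [2, 4] / [6, 8] / [7]
  Insert 8 (step 9): P = [1, 2, 7, 8] / [3, 5] / [4, 9] / [6];  Q = [1, 3, 5, 9] / [2, 4] / [6, 8] / [7]
Final shape: (4, 2, 2, 1).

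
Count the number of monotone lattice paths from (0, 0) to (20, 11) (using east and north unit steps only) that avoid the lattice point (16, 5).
Number of paths = 80399025

Total paths from (0, 0) to (20, 11): C(31, 20) = 84672315. Paths through (16, 5): (paths (0, 0) → (16, 5)) × (paths (16, 5) → (20, 11)) = C(21, 16) · C(10, 4) = 20349 · 210 = 4273290. Avoidance count = 84672315 − 4273290 = 80399025.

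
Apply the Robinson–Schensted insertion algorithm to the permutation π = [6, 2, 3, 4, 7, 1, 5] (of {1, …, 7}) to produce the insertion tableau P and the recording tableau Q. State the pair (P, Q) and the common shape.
P = [1, 3, 4, 5] / [2, 7] / [6];  Q = [1, 3, 4, 5] / [2, 7] / [6];  common shape = (4, 2, 1)

Row-insert the values π_1, π_2, … into P one at a time, bumping the leftmost entry strictly greater than the inserted value down to the next row. The recording tableau Q records, in position (i, j), the step at which that cell was added to P.
  Insert 6 (step 1): P = [6];  Q = [1]
  Insert 2 (step 2): P = [2] / [6];  Q = [1] / [2]
  Insert 3 (step 3): P = [2, 3] / [6];  Q = [1, 3] / [2]
  Insert 4 (step 4): P = [2, 3, 4] / [6];  Q = [1, 3, 4] / [2]
  Insert 7 (step 5): P = [2, 3, 4, 7] / [6];  Q = [1, 3, 4, 5] / [2]
  Insert 1 (step 6): P = [1, 3, 4, 7] / [2] / [6];  Q = [1, 3, 4, 5] / [2] / [6]
  Insert 5 (step 7): P = [1, 3, 4, 5] / [2, 7] / [6];  Q = [1, 3, 4, 5] / [2, 7] / [6]
Final shape: (4, 2, 1).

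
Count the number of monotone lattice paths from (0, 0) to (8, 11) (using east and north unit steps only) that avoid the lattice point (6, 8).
Number of paths = 45552

Total paths from (0, 0) to (8, 11): C(19, 8) = 75582. Paths through (6, 8): (paths (0, 0) → (6, 8)) × (paths (6, 8) → (8, 11)) = C(14, 6) · C(5, 2) = 3003 · 10 = 30030. Avoidance count = 75582 − 30030 = 45552.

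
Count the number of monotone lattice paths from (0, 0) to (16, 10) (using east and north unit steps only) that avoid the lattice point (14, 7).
Number of paths = 4148935

Total paths from (0, 0) to (16, 10): C(26, 16) = 5311735. Paths through (14, 7): (paths (0, 0) → (14, 7)) × (paths (14, 7) → (16, 10)) = C(21, 14) · C(5, 2) = 116280 · 10 = 1162800. Avoidance count = 5311735 − 1162800 = 4148935.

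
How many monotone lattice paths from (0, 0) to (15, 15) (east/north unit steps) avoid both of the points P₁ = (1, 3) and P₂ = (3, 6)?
Number of paths = 103553800

Inclusion–exclusion. Total paths: C(30, 15) = 155117520. Through P₁: C(4, 1)·C(26, 14) = 38630800. Through P₂: C(9, 3)·C(21, 12) = 24690120. Since P₁ is strictly southwest of P₂, a monotone path through both must visit P₁ then P₂; paths through both = C(4, 1)·C(5, 2)·C(21, 12) = 11757200. Avoid both = 155117520 − 38630800 − 24690120 + 11757200 = 103553800.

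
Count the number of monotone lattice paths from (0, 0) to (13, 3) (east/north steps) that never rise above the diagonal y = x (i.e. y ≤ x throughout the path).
Number of paths = 440

By the reflection principle (André's argument), the number of monotone paths to (13, 3) with n ≤ m that never go above y = x is C(16, 13) − C(16, 14) = 560 − 120 = 440.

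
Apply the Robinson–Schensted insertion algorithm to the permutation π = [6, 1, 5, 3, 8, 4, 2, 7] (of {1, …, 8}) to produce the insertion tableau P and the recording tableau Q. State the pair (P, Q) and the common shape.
P = [1, 2, 4, 7] / [3, 8] / [5] / [6];  Q = [1, 3, 5, 8] / [2, 6] / [4] / [7];  common shape = (4, 2, 1, 1)

Row-insert the values π_1, π_2, … into P one at a time, bumping the leftmost entry strictly greater than the inserted value down to the next row. The recording tableau Q records, in position (i, j), the step at which that cell was added to P.
  Insert 6 (step 1): P = [6];  Q = [1]
  Insert 1 (step 2): P = [1] / [6];  Q = [1] / [2]
  Insert 5 (step 3): P = [1, 5] / [6];  Q = [1, 3] / [2]
  Insert 3 (step 4): P = [1, 3] / [5] / [6];  Q = [1, 3] / [2] / [4]
  Insert 8 (step 5): P = [1, 3, 8] / [5] / [6];  Q = [1, 3, 5] / [2] / [4]
  Insert 4 (step 6): P = [1, 3, 4] / [5, 8] / [6];  Q = [1, 3, 5] / [2, 6] / [4]
  Insert 2 (step 7): P = [1, 2, 4] / [3, 8] / [5] / [6];  Q = [1, 3, 5] / [2, 6] / [4] / [7]
  Insert 7 (step 8): P = [1, 2, 4, 7] / [3, 8] / [5] / [6];  Q = [1, 3, 5, 8] / [2, 6] / [4] / [7]
Final shape: (4, 2, 1, 1).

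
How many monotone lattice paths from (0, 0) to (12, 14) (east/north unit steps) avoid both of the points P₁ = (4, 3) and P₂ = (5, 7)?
Number of paths = 4894786

Inclusion–exclusion. Total paths: C(26, 12) = 9657700. Through P₁: C(7, 4)·C(19, 8) = 2645370. Through P₂: C(12, 5)·C(14, 7) = 2718144. Since P₁ is strictly southwest of P₂, a monotone path through both must visit P₁ then P₂; paths through both = C(7, 4)·C(5, 1)·C(14, 7) = 600600. Avoid both = 9657700 − 2645370 − 2718144 + 600600 = 4894786.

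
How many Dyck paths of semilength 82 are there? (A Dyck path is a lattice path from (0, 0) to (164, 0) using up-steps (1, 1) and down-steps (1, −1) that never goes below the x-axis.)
C_82 = 17526585015616776834735140517915655636396234280

These Dyck paths are counted by the Catalan number C_n = (1/(n + 1)) · C(2n, n). For n = 82: C_82 = (1/83) · C(164, 82) = 1454706556296192477283016662986999417820887445240/83 = 17526585015616776834735140517915655636396234280.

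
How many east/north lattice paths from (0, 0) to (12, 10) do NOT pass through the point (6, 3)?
Number of paths = 502502

Total paths from (0, 0) to (12, 10): C(22, 12) = 646646. Paths through (6, 3): (paths (0, 0) → (6, 3)) × (paths (6, 3) → (12, 10)) = C(9, 6) · C(13, 6) = 84 · 1716 = 144144. Avoidance count = 646646 − 144144 = 502502.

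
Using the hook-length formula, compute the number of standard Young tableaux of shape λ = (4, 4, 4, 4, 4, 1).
# SYT of shape (4, 4, 4, 4, 4, 1) = 15519504

Hook-length formula: f^λ = n! / Π hook(c), product over all cells c of the Young diagram. For λ = (4, 4, 4, 4, 4, 1), n = 21 boxes. Hook lengths by row (left-to-right, top-to-bottom): [9, 7, 6, 5]; [8, 6, 5, 4]; [7, 5, 4, 3]; [6, 4, 3, 2]; [5, 3, 2, 1]; [1]. Product of hooks = 3292047360000. So f^λ = 21! / 3292047360000 = 51090942171709440000 / 3292047360000 = 15519504.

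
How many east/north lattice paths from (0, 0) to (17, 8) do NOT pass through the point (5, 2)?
Number of paths = 691731

Total paths from (0, 0) to (17, 8): C(25, 17) = 1081575. Paths through (5, 2): (paths (0, 0) → (5, 2)) × (paths (5, 2) → (17, 8)) = C(7, 5) · C(18, 12) = 21 · 18564 = 389844. Avoidance count = 1081575 − 389844 = 691731.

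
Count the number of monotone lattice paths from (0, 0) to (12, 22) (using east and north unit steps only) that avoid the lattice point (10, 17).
Number of paths = 371192055

Total paths from (0, 0) to (12, 22): C(34, 12) = 548354040. Paths through (10, 17): (paths (0, 0) → (10, 17)) × (paths (10, 17) → (12, 22)) = C(27, 10) · C(7, 2) = 8436285 · 21 = 177161985. Avoidance count = 548354040 − 177161985 = 371192055.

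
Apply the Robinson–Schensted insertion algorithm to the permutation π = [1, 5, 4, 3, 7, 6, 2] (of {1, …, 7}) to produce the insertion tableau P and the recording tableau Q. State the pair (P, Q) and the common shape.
P = [1, 2, 6] / [3, 7] / [4] / [5];  Q = [1, 2, 5] / [3, 6] / [4] / [7];  common shape = (3, 2, 1, 1)

Row-insert the values π_1, π_2, … into P one at a time, bumping the leftmost entry strictly greater than the inserted value down to the next row. The recording tableau Q records, in position (i, j), the step at which that cell was added to P.
  Insert 1 (step 1): P = [1];  Q = [1]
  Insert 5 (step 2): P = [1, 5];  Q = [1, 2]
  Insert 4 (step 3): P = [1, 4] / [5];  Q = [1, 2] / [3]
  Insert 3 (step 4): P = [1, 3] / [4] / [5];  Q = [1, 2] / [3] / [4]
  Insert 7 (step 5): P = [1, 3, 7] / [4] / [5];  Q = [1, 2, 5] / [3] / [4]
  Insert 6 (step 6): P = [1, 3, 6] / [4, 7] / [5];  Q = [1, 2, 5] / [3, 6] / [4]
  Insert 2 (step 7): P = [1, 2, 6] / [3, 7] / [4] / [5];  Q = [1, 2, 5] / [3, 6] / [4] / [7]
Final shape: (3, 2, 1, 1).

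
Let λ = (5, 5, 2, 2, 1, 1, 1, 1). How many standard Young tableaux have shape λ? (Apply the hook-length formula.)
# SYT of shape (5, 5, 2, 2, 1, 1, 1, 1) = 3978000

Hook-length formula: f^λ = n! / Π hook(c), product over all cells c of the Young diagram. For λ = (5, 5, 2, 2, 1, 1, 1, 1), n = 18 boxes. Hook lengths by row (left-to-right, top-to-bottom): [12, 7, 4, 3, 2]; [11, 6, 3, 2, 1]; [7, 2]; [6, 1]; [4]; [3]; [2]; [1]. Product of hooks = 1609445376. So f^λ = 18! / 1609445376 = 6402373705728000 / 1609445376 = 3978000.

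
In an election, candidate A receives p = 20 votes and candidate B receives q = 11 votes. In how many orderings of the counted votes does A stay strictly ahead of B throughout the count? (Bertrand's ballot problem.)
Strict-lead orderings = 24582285

Total orderings of the 31 votes with 20 for A: C(31, 20) = 84672315. By the Bertrand ballot formula (Cycle Lemma / reflection principle), the number of orderings in which A is strictly ahead of B throughout is (p − q)/(p + q) · C(p + q, p) = (20 − 11)/(20 + 11) · 84672315 = 24582285.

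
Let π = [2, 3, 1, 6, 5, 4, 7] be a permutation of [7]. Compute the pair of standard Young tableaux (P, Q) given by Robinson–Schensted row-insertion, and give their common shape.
P = [1, 3, 4, 7] / [2, 5] / [6];  Q = [1, 2, 4, 7] / [3, 5] / [6];  common shape = (4, 2, 1)

Row-insert the values π_1, π_2, … into P one at a time, bumping the leftmost entry strictly greater than the inserted value down to the next row. The recording tableau Q records, in position (i, j), the step at which that cell was added to P.
  Insert 2 (step 1): P = [2];  Q = [1]
  Insert 3 (step 2): P = [2, 3];  Q = [1, 2]
  Insert 1 (step 3): P = [1, 3] / [2];  Q = [1, 2] / [3]
  Insert 6 (step 4): P = [1, 3, 6] / [2];  Q = [1, 2, 4] / [3]
  Insert 5 (step 5): P = [1, 3, 5] / [2, 6];  Q = [1, 2, 4] / [3, 5]
  Insert 4 (step 6): P = [1, 3, 4] / [2, 5] / [6];  Q = [1, 2, 4] / [3, 5] / [6]
  Insert 7 (step 7): P = [1, 3, 4, 7] / [2, 5] / [6];  Q = [1, 2, 4, 7] / [3, 5] / [6]
Final shape: (4, 2, 1).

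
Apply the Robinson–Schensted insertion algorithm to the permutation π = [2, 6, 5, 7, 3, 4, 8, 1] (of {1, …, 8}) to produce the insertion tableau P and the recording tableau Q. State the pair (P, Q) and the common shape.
P = [1, 3, 4, 8] / [2, 7] / [5] / [6];  Q = [1, 2, 4, 7] / [3, 6] / [5] / [8];  common shape = (4, 2, 1, 1)

Row-insert the values π_1, π_2, … into P one at a time, bumping the leftmost entry strictly greater than the inserted value down to the next row. The recording tableau Q records, in position (i, j), the step at which that cell was added to P.
  Insert 2 (step 1): P = [2];  Q = [1]
  Insert 6 (step 2): P = [2, 6];  Q = [1, 2]
  Insert 5 (step 3): P = [2, 5] / [6];  Q = [1, 2] / [3]
  Insert 7 (step 4): P = [2, 5, 7] / [6];  Q = [1, 2, 4] / [3]
  Insert 3 (step 5): P = [2, 3, 7] / [5] / [6];  Q = [1, 2, 4] / [3] / [5]
  Insert 4 (step 6): P = [2, 3, 4] / [5, 7] / [6];  Q = [1, 2, 4] / [3, 6] / [5]
  Insert 8 (step 7): P = [2, 3, 4, 8] / [5, 7] / [6];  Q = [1, 2, 4, 7] / [3, 6] / [5]
  Insert 1 (step 8): P = [1, 3, 4, 8] / [2, 7] / [5] / [6];  Q = [1, 2, 4, 7] / [3, 6] / [5] / [8]
Final shape: (4, 2, 1, 1).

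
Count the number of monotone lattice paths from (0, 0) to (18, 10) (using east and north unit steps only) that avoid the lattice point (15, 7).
Number of paths = 9712230

Total paths from (0, 0) to (18, 10): C(28, 18) = 13123110. Paths through (15, 7): (paths (0, 0) → (15, 7)) × (paths (15, 7) → (18, 10)) = C(22, 15) · C(6, 3) = 170544 · 20 = 3410880. Avoidance count = 13123110 − 3410880 = 9712230.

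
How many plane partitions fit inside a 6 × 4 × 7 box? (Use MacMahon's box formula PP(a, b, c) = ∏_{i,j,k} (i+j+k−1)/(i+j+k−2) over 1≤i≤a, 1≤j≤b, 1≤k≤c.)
PP(6, 4, 7) = 12544848030

Evaluate the triple product over i = 1..6, j = 1..4, k = 1..7. The factors are (2/1) · (3/2) · (4/3) · (5/4) · (6/5) · (7/6) · (8/7) · (3/2) · … (168 factors total). The numerators and denominators telescope so the product is an integer; carrying out the multiplication exactly gives PP(6, 4, 7) = 12544848030.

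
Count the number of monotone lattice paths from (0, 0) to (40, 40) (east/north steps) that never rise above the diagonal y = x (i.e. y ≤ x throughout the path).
Number of paths = 2622127042276492108820

By the reflection principle (André's argument), the number of monotone paths to (40, 40) with n ≤ m that never go above y = x is C(80, 40) − C(80, 41) = 107507208733336176461620 − 104885081691059684352800 = 2622127042276492108820.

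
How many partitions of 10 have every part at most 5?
p(10, parts ≤ 5) = 30

Partitions of 10 with all parts ≤ 5: 5+5, 5+4+1, 5+3+2, 5+3+1+1, 5+2+2+1, 5+2+1+1+1, 5+1+1+1+1+1, 4+4+2, 4+4+1+1, 4+3+3, 4+3+2+1, 4+3+1+1+1, 4+2+2+2, 4+2+2+1+1, 4+2+1+1+1+1, 4+1+1+1+1+1+1, 3+3+3+1, 3+3+2+2, 3+3+2+1+1, 3+3+1+1+1+1, 3+2+2+2+1, 3+2+2+1+1+1, 3+2+1+1+1+1+1, 3+1+1+1+1+1+1+1, 2+2+2+2+2, 2+2+2+2+1+1, 2+2+2+1+1+1+1, 2+2+1+1+1+1+1+1, 2+1+1+1+1+1+1+1+1, 1+1+1+1+1+1+1+1+1+1. Count = 30.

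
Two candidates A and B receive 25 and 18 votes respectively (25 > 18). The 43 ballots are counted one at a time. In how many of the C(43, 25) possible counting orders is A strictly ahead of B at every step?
Strict-lead orderings = 99035193894

Total orderings of the 43 votes with 25 for A: C(43, 25) = 608359048206. By the Bertrand ballot formula (Cycle Lemma / reflection principle), the number of orderings in which A is strictly ahead of B throughout is (p − q)/(p + q) · C(p + q, p) = (25 − 18)/(25 + 18) · 608359048206 = 99035193894.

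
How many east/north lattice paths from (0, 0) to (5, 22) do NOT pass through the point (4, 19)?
Number of paths = 45310

Total paths from (0, 0) to (5, 22): C(27, 5) = 80730. Paths through (4, 19): (paths (0, 0) → (4, 19)) × (paths (4, 19) → (5, 22)) = C(23, 4) · C(4, 1) = 8855 · 4 = 35420. Avoidance count = 80730 − 35420 = 45310.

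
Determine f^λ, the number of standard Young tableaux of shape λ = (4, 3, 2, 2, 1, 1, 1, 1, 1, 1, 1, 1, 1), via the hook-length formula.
# SYT of shape (4, 3, 2, 2, 1, 1, 1, 1, 1, 1, 1, 1, 1) = 1574625

Hook-length formula: f^λ = n! / Π hook(c), product over all cells c of the Young diagram. For λ = (4, 3, 2, 2, 1, 1, 1, 1, 1, 1, 1, 1, 1), n = 20 boxes. Hook lengths by row (left-to-right, top-to-bottom): [16, 6, 3, 1]; [14, 4, 1]; [12, 2]; [11, 1]; [9]; [8]; [7]; [6]; [5]; [4]; [3]; [2]; [1]. Product of hooks = 1545067560960. So f^λ = 20! / 1545067560960 = 2432902008176640000 / 1545067560960 = 1574625.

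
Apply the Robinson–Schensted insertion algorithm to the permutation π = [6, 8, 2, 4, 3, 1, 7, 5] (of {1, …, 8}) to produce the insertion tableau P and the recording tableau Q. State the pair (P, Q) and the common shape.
P = [1, 3, 5] / [2, 7] / [4, 8] / [6];  Q = [1, 2, 7] / [3, 4] / [5, 8] / [6];  common shape = (3, 2, 2, 1)

Row-insert the values π_1, π_2, … into P one at a time, bumping the leftmost entry strictly greater than the inserted value down to the next row. The recording tableau Q records, in position (i, j), the step at which that cell was added to P.
  Insert 6 (step 1): P = [6];  Q = [1]
  Insert 8 (step 2): P = [6, 8];  Q = [1, 2]
  Insert 2 (step 3): P = [2, 8] / [6];  Q = [1, 2] / [3]
  Insert 4 (step 4): P = [2, 4] / [6, 8];  Q = [1, 2] / [3, 4]
  Insert 3 (step 5): P = [2, 3] / [4, 8] / [6];  Q = [1, 2] / [3, 4] / [5]
  Insert 1 (step 6): P = [1, 3] / [2, 8] / [4] / [6];  Q = [1, 2] / [3, 4] / [5] / [6]
  Insert 7 (step 7): P = [1, 3, 7] / [2, 8] / [4] / [6];  Q = [1, 2, 7] / [3, 4] / [5] / [6]
  Insert 5 (step 8): P = [1, 3, 5] / [2, 7] / [4, 8] / [6];  Q = [1, 2, 7] / [3, 4] / [5, 8] / [6]
Final shape: (3, 2, 2, 1).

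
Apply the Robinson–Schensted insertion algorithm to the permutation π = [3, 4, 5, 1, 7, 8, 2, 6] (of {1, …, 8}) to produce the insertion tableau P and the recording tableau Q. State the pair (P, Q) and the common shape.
P = [1, 2, 5, 6, 8] / [3, 4, 7];  Q = [1, 2, 3, 5, 6] / [4, 7, 8];  common shape = (5, 3)

Row-insert the values π_1, π_2, … into P one at a time, bumping the leftmost entry strictly greater than the inserted value down to the next row. The recording tableau Q records, in position (i, j), the step at which that cell was added to P.
  Insert 3 (step 1): P = [3];  Q = [1]
  Insert 4 (step 2): P = [3, 4];  Q = [1, 2]
  Insert 5 (step 3): P = [3, 4, 5];  Q = [1, 2, 3]
  Insert 1 (step 4): P = [1, 4, 5] / [3];  Q = [1, 2, 3] / [4]
  Insert 7 (step 5): P = [1, 4, 5, 7] / [3];  Q = [1, 2, 3, 5] / [4]
  Insert 8 (step 6): P = [1, 4, 5, 7, 8] / [3];  Q = [1, 2, 3, 5, 6] / [4]
  Insert 2 (step 7): P = [1, 2, 5, 7, 8] / [3, 4];  Q = [1, 2, 3, 5, 6] / [4, 7]
  Insert 6 (step 8): P = [1, 2, 5, 6, 8] / [3, 4, 7];  Q = [1, 2, 3, 5, 6] / [4, 7, 8]
Final shape: (5, 3).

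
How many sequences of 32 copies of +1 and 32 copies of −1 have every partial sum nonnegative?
C_32 = 55534064877048198

These ballot sequences are counted by the Catalan number C_n = (1/(n + 1)) · C(2n, n). For n = 32: C_32 = (1/33) · C(64, 32) = 1832624140942590534/33 = 55534064877048198.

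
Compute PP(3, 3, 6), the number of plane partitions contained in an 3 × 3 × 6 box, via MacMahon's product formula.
PP(3, 3, 6) = 41580

Evaluate the triple product over i = 1..3, j = 1..3, k = 1..6. The factors are (2/1) · (3/2) · (4/3) · (5/4) · (6/5) · (7/6) · (3/2) · (4/3) · … (54 factors total). The numerators and denominators telescope so the product is an integer; carrying out the multiplication exactly gives PP(3, 3, 6) = 41580.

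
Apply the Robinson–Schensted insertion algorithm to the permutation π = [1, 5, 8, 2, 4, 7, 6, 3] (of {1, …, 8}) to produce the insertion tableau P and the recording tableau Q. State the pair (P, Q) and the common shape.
P = [1, 2, 3, 6] / [4, 7] / [5] / [8];  Q = [1, 2, 3, 6] / [4, 5] / [7] / [8];  common shape = (4, 2, 1, 1)

Row-insert the values π_1, π_2, … into P one at a time, bumping the leftmost entry strictly greater than the inserted value down to the next row. The recording tableau Q records, in position (i, j), the step at which that cell was added to P.
  Insert 1 (step 1): P = [1];  Q = [1]
  Insert 5 (step 2): P = [1, 5];  Q = [1, 2]
  Insert 8 (step 3): P = [1, 5, 8];  Q = [1, 2, 3]
  Insert 2 (step 4): P = [1, 2, 8] / [5];  Q = [1, 2, 3] / [4]
  Insert 4 (step 5): P = [1, 2, 4] / [5, 8];  Q = [1, 2, 3] / [4, 5]
  Insert 7 (step 6): P = [1, 2, 4, 7] / [5, 8];  Q = [1, 2, 3, 6] / [4, 5]
  Insert 6 (step 7): P = [1, 2, 4, 6] / [5, 7] / [8];  Q = [1, 2, 3, 6] / [4, 5] / [7]
  Insert 3 (step 8): P = [1, 2, 3, 6] / [4, 7] / [5] / [8];  Q = [1, 2, 3, 6] / [4, 5] / [7] / [8]
Final shape: (4, 2, 1, 1).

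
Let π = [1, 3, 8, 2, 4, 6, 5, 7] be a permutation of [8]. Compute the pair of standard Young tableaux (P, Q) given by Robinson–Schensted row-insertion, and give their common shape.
P = [1, 2, 4, 5, 7] / [3, 6] / [8];  Q = [1, 2, 3, 6, 8] / [4, 5] / [7];  common shape = (5, 2, 1)

Row-insert the values π_1, π_2, … into P one at a time, bumping the leftmost entry strictly greater than the inserted value down to the next row. The recording tableau Q records, in position (i, j), the step at which that cell was added to P.
  Insert 1 (step 1): P = [1];  Q = [1]
  Insert 3 (step 2): P = [1, 3];  Q = [1, 2]
  Insert 8 (step 3): P = [1, 3, 8];  Q = [1, 2, 3]
  Insert 2 (step 4): P = [1, 2, 8] / [3];  Q = [1, 2, 3] / [4]
  Insert 4 (step 5): P = [1, 2, 4] / [3, 8];  Q = [1, 2, 3] / [4, 5]
  Insert 6 (step 6): P = [1, 2, 4, 6] / [3, 8];  Q = [1, 2, 3, 6] / [4, 5]
  Insert 5 (step 7): P = [1, 2, 4, 5] / [3, 6] / [8];  Q = [1, 2, 3, 6] / [4, 5] / [7]
  Insert 7 (step 8): P = [1, 2, 4, 5, 7] / [3, 6] / [8];  Q = [1, 2, 3, 6, 8] / [4, 5] / [7]
Final shape: (5, 2, 1).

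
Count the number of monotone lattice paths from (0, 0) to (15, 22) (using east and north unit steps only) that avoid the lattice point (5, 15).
Number of paths = 9062677968

Total paths from (0, 0) to (15, 22): C(37, 15) = 9364199760. Paths through (5, 15): (paths (0, 0) → (5, 15)) × (paths (5, 15) → (15, 22)) = C(20, 5) · C(17, 10) = 15504 · 19448 = 301521792. Avoidance count = 9364199760 − 301521792 = 9062677968.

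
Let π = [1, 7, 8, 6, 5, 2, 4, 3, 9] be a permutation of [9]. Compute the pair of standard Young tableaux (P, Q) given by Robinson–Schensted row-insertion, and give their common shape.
P = [1, 2, 3, 9] / [4, 8] / [5] / [6] / [7];  Q = [1, 2, 3, 9] / [4, 7] / [5] / [6] / [8];  common shape = (4, 2, 1, 1, 1)

Row-insert the values π_1, π_2, … into P one at a time, bumping the leftmost entry strictly greater than the inserted value down to the next row. The recording tableau Q records, in position (i, j), the step at which that cell was added to P.
  Insert 1 (step 1): P = [1];  Q = [1]
  Insert 7 (step 2): P = [1, 7];  Q = [1, 2]
  Insert 8 (step 3): P = [1, 7, 8];  Q = [1, 2, 3]
  Insert 6 (step 4): P = [1, 6, 8] / [7];  Q = [1, 2, 3] / [4]
  Insert 5 (step 5): P = [1, 5, 8] / [6] / [7];  Q = [1, 2, 3] / [4] / [5]
  Insert 2 (step 6): P = [1, 2, 8] / [5] / [6] / [7];  Q = [1, 2, 3] / [4] / [5] / [6]
  Insert 4 (step 7): P = [1, 2, 4] / [5, 8] / [6] / [7];  Q = [1, 2, 3] / [4, 7] / [5] / [6]
  Insert 3 (step 8): P = [1, 2, 3] / [4, 8] / [5] / [6] / [7];  Q = [1, 2, 3] / [4, 7] / [5] / [6] / [8]
  Insert 9 (step 9): P = [1, 2, 3, 9] / [4, 8] / [5] / [6] / [7];  Q = [1, 2, 3, 9] / [4, 7] / [5] / [6] / [8]
Final shape: (4, 2, 1, 1, 1).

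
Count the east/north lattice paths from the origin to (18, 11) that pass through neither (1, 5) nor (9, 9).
Number of paths = 31480858

Inclusion–exclusion. Total paths: C(29, 18) = 34597290. Through P₁: C(6, 1)·C(23, 17) = 605682. Through P₂: C(18, 9)·C(11, 9) = 2674100. Since P₁ is strictly southwest of P₂, a monotone path through both must visit P₁ then P₂; paths through both = C(6, 1)·C(12, 8)·C(11, 9) = 163350. Avoid both = 34597290 − 605682 − 2674100 + 163350 = 31480858.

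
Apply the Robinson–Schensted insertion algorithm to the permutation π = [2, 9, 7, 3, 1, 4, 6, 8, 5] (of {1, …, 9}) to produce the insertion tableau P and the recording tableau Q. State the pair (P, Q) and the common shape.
P = [1, 3, 4, 5, 8] / [2, 6] / [7] / [9];  Q = [1, 2, 6, 7, 8] / [3, 9] / [4] / [5];  common shape = (5, 2, 1, 1)

Row-insert the values π_1, π_2, … into P one at a time, bumping the leftmost entry strictly greater than the inserted value down to the next row. The recording tableau Q records, in position (i, j), the step at which that cell was added to P.
  Insert 2 (step 1): P = [2];  Q = [1]
  Insert 9 (step 2): P = [2, 9];  Q = [1, 2]
  Insert 7 (step 3): P = [2, 7] / [9];  Q = [1, 2] / [3]
  Insert 3 (step 4): P = [2, 3] / [7] / [9];  Q = [1, 2] / [3] / [4]
  Insert 1 (step 5): P = [1, 3] / [2] / [7] / [9];  Q = [1, 2] / [3] / [4] / [5]
  Insert 4 (step 6): P = [1, 3, 4] / [2] / [7] / [9];  Q = [1, 2, 6] / [3] / [4] / [5]
  Insert 6 (step 7): P = [1, 3, 4, 6] / [2] / [7] / [9];  Q = [1, 2, 6, 7] / [3] / [4] / [5]
  Insert 8 (step 8): P = [1, 3, 4, 6, 8] / [2] / [7] / [9];  Q = [1, 2, 6, 7, 8] / [3] / [4] / [5]
  Insert 5 (step 9): P = [1, 3, 4, 5, 8] / [2, 6] / [7] / [9];  Q = [1, 2, 6, 7, 8] / [3, 9] / [4] / [5]
Final shape: (5, 2, 1, 1).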